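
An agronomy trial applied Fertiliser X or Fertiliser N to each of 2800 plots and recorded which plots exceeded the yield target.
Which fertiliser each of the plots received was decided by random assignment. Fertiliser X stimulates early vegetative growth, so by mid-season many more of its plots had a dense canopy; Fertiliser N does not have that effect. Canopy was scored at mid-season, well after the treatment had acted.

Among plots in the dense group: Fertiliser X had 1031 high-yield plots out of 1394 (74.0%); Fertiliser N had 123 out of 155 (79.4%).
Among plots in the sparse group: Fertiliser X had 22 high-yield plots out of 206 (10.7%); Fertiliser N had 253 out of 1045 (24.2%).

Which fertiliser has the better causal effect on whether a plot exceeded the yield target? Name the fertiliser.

Stratifying would compare fertilisers among plots the fertilisers themselves sorted into mid-season canopy groups — a form of selection on an intermediate. The unconditioned pooled rates give the total causal effect.
Pooled: Fertiliser X 65.8% vs Fertiliser N 31.3%; Fertiliser X is higher overall.

Fertiliser X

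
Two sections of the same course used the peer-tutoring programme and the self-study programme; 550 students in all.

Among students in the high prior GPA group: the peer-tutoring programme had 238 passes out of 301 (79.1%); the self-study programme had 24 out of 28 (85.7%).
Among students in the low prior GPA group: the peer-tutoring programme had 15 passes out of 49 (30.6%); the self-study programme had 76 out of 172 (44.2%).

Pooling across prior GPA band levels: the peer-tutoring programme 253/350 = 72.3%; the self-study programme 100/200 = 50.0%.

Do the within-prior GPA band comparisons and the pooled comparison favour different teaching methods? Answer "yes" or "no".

Within each prior GPA band level (high prior GPA 79.1% vs 85.7%; low prior GPA 30.6% vs 44.2%), the self-study programme has the higher rate every time. Pooled: 72.3% vs 50.0% — the peer-tutoring programme has the higher rate overall. The two comparisons disagree.

yes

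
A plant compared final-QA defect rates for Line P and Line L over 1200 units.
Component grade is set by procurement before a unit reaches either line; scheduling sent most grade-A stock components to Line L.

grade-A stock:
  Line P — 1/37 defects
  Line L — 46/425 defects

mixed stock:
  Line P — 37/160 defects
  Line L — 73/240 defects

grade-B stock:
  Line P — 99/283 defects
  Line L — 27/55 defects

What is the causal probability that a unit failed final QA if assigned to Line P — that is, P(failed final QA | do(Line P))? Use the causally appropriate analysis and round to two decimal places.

0.19

Nothing the line does changes component grade; the imbalance is an allocation artefact. With component grade also predicting the outcome, the pooled figure is confounded, and the within-stratum comparison is the causal one.
Standardising Line P to the population component grade mix: 0.385·1/37 + 0.333·37/160 + 0.282·99/283 = 0.186.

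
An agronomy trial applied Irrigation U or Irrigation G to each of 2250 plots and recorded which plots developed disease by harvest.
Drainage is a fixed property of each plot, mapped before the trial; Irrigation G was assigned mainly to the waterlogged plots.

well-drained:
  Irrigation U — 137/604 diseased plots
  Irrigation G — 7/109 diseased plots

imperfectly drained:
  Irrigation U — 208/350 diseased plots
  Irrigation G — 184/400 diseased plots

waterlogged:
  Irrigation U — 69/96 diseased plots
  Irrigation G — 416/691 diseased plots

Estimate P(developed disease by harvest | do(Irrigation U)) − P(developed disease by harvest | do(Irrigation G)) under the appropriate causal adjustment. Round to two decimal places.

Field drainage is set before the irrigation has any effect — it is not caused by the irrigation — and it independently drives the outcome. That makes it a confounder, so the causal comparison is within field drainage levels.
Adjusting over the population distribution of field drainage: 0.317·(0.227−0.064) + 0.333·(0.594−0.460) + 0.350·(0.719−0.602) = +0.137.

+0.14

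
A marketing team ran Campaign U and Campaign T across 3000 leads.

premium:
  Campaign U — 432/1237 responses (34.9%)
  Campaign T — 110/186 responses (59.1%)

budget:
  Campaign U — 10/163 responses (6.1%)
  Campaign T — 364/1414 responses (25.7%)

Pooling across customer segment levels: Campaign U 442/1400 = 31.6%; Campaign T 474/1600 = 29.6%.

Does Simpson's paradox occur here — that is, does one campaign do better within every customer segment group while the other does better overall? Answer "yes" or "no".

yes

Within each customer segment level (premium 34.9% vs 59.1%; budget 6.1% vs 25.7%), Campaign T has the higher rate every time. Pooled: 31.6% vs 29.6% — Campaign U has the higher rate overall. The two comparisons disagree.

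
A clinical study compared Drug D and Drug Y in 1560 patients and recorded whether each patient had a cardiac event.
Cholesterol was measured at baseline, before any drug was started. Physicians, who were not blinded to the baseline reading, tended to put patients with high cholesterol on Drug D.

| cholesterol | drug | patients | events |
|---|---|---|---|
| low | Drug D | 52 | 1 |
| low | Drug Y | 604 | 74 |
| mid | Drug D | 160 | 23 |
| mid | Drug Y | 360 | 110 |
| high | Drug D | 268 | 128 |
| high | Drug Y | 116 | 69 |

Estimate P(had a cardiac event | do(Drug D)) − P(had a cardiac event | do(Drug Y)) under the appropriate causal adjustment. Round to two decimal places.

Here cholesterol is a common cause — it drives both which drug a case falls under and the outcome. The crude comparison mixes populations; the stratum-specific rates are the causally relevant ones.
Adjusting over the population distribution of cholesterol: 0.421·(0.019−0.123) + 0.333·(0.144−0.306) + 0.246·(0.478−0.595) = -0.126.

-0.13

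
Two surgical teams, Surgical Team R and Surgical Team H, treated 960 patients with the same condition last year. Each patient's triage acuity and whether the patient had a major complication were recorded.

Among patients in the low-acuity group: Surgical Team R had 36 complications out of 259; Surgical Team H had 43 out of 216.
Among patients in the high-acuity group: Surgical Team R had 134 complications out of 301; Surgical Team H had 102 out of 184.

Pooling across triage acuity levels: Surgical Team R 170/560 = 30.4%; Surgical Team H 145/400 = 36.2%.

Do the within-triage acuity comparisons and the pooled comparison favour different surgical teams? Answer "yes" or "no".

no

Within each triage acuity level (low-acuity 13.9% vs 19.9%; high-acuity 44.5% vs 55.4%), Surgical Team R has the lower rate every time. Pooled: 30.4% vs 36.2% — Surgical Team R has the lower rate overall. They agree.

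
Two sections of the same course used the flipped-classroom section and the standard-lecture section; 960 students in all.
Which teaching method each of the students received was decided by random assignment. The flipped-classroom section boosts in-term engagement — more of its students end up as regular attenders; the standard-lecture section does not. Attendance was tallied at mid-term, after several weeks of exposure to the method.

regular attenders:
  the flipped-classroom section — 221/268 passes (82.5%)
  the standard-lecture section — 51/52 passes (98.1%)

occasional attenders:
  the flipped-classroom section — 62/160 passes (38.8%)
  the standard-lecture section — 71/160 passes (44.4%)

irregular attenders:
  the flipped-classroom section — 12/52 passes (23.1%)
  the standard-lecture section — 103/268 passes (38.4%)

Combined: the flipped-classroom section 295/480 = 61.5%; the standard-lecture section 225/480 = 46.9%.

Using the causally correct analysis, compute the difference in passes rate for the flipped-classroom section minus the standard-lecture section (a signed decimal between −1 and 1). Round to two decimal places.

The stratified and pooled comparisons disagree (the standard-lecture section wins within each mid-term attendance; the flipped-classroom section wins overall), so the answer turns on the causal role of mid-term attendance.
Mid-term attendance is downstream of the teaching method. One should not condition on a consequence of treatment, so the overall rates are the right comparison.
The causal difference is the pooled difference: 0.615 − 0.469 = +0.146.

+0.15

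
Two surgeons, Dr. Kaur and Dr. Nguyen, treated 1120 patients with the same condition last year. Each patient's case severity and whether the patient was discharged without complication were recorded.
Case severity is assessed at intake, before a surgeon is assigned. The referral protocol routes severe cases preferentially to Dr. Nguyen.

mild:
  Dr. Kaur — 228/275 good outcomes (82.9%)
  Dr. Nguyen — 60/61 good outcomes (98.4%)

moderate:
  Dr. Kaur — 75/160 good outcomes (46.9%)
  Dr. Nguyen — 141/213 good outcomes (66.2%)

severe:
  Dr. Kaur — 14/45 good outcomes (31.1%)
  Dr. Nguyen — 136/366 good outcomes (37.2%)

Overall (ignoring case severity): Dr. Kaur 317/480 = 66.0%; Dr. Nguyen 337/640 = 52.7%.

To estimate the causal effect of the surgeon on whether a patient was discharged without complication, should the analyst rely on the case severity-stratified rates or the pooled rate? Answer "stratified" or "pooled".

stratified

Dr. Nguyen is higher inside every case severity stratum but Dr. Kaur is higher in aggregate. Whether to stratify depends on how case severity relates to the surgeon.
Case severity differs across surgeons for reasons unrelated to any effect of the surgeon itself, and it separately predicts the outcome — a classic confounder. We must compare within case severity levels.
Within each level — mild: 82.9% vs 98.4%; moderate: 46.9% vs 66.2%; severe: 31.1% vs 37.2% — Dr. Nguyen is higher every time.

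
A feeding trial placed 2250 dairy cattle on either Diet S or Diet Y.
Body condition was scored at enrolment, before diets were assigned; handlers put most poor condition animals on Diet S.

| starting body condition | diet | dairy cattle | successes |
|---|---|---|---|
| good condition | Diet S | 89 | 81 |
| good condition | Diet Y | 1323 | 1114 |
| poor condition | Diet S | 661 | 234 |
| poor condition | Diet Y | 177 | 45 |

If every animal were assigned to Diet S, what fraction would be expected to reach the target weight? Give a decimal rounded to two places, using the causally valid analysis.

0.70

Since starting body condition is a pre-existing factor (not a product of the diet) and it affects the outcome on its own, it is a confounder. The stratified rates, not the pooled rate, identify the causal effect.
Standardising Diet S to the population starting body condition mix: 0.628·81/89 + 0.372·234/661 = 0.703.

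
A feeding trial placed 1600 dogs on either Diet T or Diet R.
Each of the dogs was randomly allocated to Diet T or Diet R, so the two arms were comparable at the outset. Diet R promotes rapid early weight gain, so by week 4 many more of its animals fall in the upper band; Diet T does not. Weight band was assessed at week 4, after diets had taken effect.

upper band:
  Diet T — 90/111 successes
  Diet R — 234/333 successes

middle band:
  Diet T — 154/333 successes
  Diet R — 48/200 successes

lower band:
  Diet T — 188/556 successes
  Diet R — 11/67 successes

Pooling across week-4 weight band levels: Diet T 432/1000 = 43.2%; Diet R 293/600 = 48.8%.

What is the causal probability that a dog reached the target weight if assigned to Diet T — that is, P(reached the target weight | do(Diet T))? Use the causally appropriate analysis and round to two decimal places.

Week-4 weight band lies on the pathway diet → week-4 weight band → outcome, so adjusting for it blocks the indirect effect. For the total causal effect of diet, use the unadjusted pooled rates.
So P(outcome | do(Diet T)) is just the pooled rate for Diet T: 432/1000 = 0.432.

0.43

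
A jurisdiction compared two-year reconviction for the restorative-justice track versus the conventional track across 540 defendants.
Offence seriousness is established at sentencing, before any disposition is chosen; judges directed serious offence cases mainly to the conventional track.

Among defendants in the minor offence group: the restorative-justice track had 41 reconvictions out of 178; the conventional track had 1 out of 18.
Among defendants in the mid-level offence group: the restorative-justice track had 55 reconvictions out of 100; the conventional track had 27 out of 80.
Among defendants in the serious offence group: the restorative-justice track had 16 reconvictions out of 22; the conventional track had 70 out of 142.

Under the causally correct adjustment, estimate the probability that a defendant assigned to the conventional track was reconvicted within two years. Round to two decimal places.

0.28

the conventional track is lower inside every offence seriousness stratum but the restorative-justice track is lower in aggregate. Whether to stratify depends on how offence seriousness relates to the disposition.
Since offence seriousness is a pre-existing factor (not a product of the disposition) and it affects the outcome on its own, it is a confounder. The stratified rates, not the pooled rate, identify the causal effect.
Standardising the conventional track to the population offence seriousness mix: 0.363·1/18 + 0.333·27/80 + 0.304·70/142 = 0.282.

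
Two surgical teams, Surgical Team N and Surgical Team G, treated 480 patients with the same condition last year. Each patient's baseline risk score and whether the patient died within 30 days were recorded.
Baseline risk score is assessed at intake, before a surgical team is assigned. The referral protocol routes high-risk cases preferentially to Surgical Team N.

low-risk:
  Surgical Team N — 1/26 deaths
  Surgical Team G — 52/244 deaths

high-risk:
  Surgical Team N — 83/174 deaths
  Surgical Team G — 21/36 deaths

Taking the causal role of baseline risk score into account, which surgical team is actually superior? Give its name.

Surgical Team N

Baseline risk score is set before the surgical team has any effect — it is not caused by the surgical team — and it independently drives the outcome. That makes it a confounder, so the causal comparison is within baseline risk score levels.
Within each level — low-risk: 3.8% vs 21.3%; high-risk: 47.7% vs 58.3% — Surgical Team N is lower every time.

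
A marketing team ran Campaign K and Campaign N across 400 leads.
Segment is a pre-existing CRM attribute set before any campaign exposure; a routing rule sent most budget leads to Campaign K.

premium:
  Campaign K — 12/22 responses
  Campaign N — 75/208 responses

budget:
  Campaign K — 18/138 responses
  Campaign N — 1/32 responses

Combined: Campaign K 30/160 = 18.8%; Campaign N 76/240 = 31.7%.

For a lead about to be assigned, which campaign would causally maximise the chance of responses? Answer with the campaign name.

Since customer segment is a pre-existing factor (not a product of the campaign) and it affects the outcome on its own, it is a confounder. The stratified rates, not the pooled rate, identify the causal effect.
Within each level — premium: 54.5% vs 36.1%; budget: 13.0% vs 3.1% — Campaign K is higher every time.

Campaign K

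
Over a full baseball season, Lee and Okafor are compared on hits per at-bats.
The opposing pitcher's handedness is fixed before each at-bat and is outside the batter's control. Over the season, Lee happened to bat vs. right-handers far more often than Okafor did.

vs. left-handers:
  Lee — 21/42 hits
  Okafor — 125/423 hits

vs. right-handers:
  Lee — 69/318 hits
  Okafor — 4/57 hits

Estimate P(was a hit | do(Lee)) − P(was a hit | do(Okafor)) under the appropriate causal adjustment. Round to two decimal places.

+0.18

Pitcher handedness satisfies the back-door criterion: it is not a descendant of the player, and it blocks the spurious path from player to outcome. Adjusting for it (i.e., using the within-pitcher handedness rates) gives the causal effect.
Adjusting over the population distribution of pitcher handedness: 0.554·(0.500−0.296) + 0.446·(0.217−0.070) = +0.179.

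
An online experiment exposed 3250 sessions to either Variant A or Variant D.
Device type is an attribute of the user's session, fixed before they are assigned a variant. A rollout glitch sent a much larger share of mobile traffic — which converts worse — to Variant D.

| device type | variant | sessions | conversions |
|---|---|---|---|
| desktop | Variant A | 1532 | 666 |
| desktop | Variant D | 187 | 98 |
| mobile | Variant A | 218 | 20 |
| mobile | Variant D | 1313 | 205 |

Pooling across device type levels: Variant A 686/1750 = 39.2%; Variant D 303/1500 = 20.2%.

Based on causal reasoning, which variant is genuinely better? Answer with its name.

Variant D

Within every device type level Variant D has the higher rate, yet pooled Variant A does — Simpson's reversal.
Since device type is a pre-existing factor (not a product of the variant) and it affects the outcome on its own, it is a confounder. The stratified rates, not the pooled rate, identify the causal effect.
Within each level — desktop: 43.5% vs 52.4%; mobile: 9.2% vs 15.6% — Variant D is higher every time.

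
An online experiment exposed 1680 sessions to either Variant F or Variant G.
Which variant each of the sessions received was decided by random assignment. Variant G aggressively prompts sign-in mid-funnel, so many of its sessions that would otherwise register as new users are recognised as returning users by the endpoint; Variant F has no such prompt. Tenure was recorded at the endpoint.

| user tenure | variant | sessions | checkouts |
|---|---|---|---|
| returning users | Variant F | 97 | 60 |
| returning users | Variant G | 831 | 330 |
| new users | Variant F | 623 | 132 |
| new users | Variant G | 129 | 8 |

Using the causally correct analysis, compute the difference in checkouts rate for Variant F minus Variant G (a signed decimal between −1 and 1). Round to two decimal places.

The stratified and pooled comparisons disagree (Variant F wins within each user tenure; Variant G wins overall), so the answer turns on the causal role of user tenure.
User tenure is recorded after the variant and is itself shifted by it — it sits on the causal path from variant to outcome. Conditioning on a mediator would strip out part of the effect we want; the pooled comparison gives the total causal effect.
The causal difference is the pooled difference: 0.267 − 0.352 = -0.085.

-0.09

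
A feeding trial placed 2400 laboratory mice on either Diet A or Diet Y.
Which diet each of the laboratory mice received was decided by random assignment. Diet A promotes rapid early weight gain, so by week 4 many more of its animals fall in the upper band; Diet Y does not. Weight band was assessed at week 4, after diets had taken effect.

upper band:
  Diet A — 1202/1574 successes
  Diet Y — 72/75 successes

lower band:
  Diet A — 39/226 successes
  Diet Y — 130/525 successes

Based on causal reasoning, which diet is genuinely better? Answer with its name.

Diet A

Within every week-4 weight band level Diet Y has the higher rate, yet pooled Diet A does — Simpson's reversal.
Because the diet influences week-4 weight band, week-4 weight band is a post-treatment mediator, not a confounder. Stratifying on it would bias the estimate; the causal effect is the crude pooled difference.
Pooled: Diet A 68.9% vs Diet Y 33.7%; Diet A is higher overall.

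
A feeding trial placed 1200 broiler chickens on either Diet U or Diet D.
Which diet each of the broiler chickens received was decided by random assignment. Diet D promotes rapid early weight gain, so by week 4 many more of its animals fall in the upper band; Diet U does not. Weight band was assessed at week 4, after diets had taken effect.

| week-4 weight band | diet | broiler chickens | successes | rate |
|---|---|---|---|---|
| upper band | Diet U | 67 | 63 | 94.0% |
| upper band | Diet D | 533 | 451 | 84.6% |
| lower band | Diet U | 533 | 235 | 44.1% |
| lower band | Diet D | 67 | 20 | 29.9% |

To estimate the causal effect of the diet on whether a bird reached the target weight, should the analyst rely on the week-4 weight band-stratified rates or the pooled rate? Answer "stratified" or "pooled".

Week-4 weight band is recorded after the diet and is itself shifted by it — it sits on the causal path from diet to outcome. Conditioning on a mediator would strip out part of the effect we want; the pooled comparison gives the total causal effect.
Pooled: Diet U 49.7% vs Diet D 78.5%; Diet D is higher overall.

pooled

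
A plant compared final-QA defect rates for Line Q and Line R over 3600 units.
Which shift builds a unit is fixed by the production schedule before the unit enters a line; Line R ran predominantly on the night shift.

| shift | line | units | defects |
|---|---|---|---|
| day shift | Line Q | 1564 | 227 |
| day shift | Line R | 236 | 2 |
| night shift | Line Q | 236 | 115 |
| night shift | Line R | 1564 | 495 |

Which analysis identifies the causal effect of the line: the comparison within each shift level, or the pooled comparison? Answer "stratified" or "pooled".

The stratified and pooled comparisons disagree (Line R wins within each shift; Line Q wins overall), so the answer turns on the causal role of shift.
The imbalance in shift arose from how units were allocated, not from anything the line did; and shift independently affects the outcome. The pooled gap is confounded — condition on shift.
Within each level — day shift: 14.5% vs 0.8%; night shift: 48.7% vs 31.6% — Line R is lower every time.

stratified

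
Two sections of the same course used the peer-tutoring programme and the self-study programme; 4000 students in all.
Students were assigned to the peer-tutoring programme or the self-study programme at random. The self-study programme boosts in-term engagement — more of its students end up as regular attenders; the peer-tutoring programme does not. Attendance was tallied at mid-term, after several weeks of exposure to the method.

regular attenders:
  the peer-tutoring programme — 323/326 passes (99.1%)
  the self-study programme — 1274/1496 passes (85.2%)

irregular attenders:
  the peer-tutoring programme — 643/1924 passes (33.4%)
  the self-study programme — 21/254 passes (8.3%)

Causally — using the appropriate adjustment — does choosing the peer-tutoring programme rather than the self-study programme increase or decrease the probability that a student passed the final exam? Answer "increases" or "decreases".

decreases

The mid-term attendance-specific comparison favours the peer-tutoring programme throughout, but the pooled figures favour the self-study programme. The question is whether to condition on mid-term attendance.
Mid-term attendance is recorded after the teaching method and is itself shifted by it — it sits on the causal path from teaching method to outcome. Conditioning on a mediator would strip out part of the effect we want; the pooled comparison gives the total causal effect.
Pooled: the peer-tutoring programme 42.9% vs the self-study programme 74.0%; the self-study programme is higher overall.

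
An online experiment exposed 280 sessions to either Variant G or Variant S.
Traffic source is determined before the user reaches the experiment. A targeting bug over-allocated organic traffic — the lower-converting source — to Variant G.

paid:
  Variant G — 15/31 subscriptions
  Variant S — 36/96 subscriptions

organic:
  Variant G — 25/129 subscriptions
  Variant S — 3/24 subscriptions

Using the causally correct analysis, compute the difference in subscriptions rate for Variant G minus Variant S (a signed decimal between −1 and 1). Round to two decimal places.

Variant G is higher inside every traffic source stratum but Variant S is higher in aggregate. Whether to stratify depends on how traffic source relates to the variant.
Nothing the variant does changes traffic source; the imbalance is an allocation artefact. With traffic source also predicting the outcome, the pooled figure is confounded, and the within-stratum comparison is the causal one.
Adjusting over the population distribution of traffic source: 0.454·(0.484−0.375) + 0.546·(0.194−0.125) = +0.087.

+0.09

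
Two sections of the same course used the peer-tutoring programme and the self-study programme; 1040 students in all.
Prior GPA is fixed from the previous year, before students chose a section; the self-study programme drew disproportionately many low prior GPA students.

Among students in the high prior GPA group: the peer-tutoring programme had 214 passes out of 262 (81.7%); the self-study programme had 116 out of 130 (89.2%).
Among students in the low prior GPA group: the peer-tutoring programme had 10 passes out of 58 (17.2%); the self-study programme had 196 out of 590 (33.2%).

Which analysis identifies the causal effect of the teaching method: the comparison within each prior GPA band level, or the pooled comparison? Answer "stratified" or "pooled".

the self-study programme is higher inside every prior GPA band stratum but the peer-tutoring programme is higher in aggregate. Whether to stratify depends on how prior GPA band relates to the teaching method.
Prior GPA band differs across teaching methods for reasons unrelated to any effect of the teaching method itself, and it separately predicts the outcome — a classic confounder. We must compare within prior GPA band levels.
Within each level — high prior GPA: 81.7% vs 89.2%; low prior GPA: 17.2% vs 33.2% — the self-study programme is higher every time.

stratified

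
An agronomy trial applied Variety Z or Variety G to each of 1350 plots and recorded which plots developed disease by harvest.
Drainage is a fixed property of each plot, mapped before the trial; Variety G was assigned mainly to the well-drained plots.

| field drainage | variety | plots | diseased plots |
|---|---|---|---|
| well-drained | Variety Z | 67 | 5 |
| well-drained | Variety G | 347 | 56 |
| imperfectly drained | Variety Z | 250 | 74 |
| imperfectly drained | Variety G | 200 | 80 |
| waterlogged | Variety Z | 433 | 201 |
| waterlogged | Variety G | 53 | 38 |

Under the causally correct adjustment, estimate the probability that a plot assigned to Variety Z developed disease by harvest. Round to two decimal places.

Within every field drainage level Variety Z has the lower rate, yet pooled Variety G does — Simpson's reversal.
The imbalance in field drainage arose from how plots were allocated, not from anything the variety did; and field drainage independently affects the outcome. The pooled gap is confounded — condition on field drainage.
Standardising Variety Z to the population field drainage mix: 0.307·5/67 + 0.333·74/250 + 0.360·201/433 = 0.289.

0.29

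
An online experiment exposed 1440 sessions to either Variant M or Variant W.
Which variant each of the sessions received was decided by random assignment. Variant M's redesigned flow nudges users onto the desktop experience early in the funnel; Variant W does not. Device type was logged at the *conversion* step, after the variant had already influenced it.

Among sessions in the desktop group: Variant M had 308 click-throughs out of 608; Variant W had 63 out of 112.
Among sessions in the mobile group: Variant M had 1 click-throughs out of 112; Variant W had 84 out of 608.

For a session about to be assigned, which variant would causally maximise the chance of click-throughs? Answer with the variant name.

Variant M

Within every device type level Variant W has the higher rate, yet pooled Variant M does — Simpson's reversal.
Because the variant influences device type, device type is a post-treatment mediator, not a confounder. Stratifying on it would bias the estimate; the causal effect is the crude pooled difference.
Pooled: Variant M 42.9% vs Variant W 20.4%; Variant M is higher overall.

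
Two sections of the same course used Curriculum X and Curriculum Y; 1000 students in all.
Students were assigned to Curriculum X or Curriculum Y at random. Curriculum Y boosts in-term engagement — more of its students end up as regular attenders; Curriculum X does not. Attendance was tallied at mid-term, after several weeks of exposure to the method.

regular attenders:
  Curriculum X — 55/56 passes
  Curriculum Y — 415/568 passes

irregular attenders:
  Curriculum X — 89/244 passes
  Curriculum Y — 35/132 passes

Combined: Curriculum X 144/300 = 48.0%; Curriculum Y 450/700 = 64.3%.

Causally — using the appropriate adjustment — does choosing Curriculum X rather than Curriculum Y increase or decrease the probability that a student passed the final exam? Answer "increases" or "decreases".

The mid-term attendance-specific comparison favours Curriculum X throughout, but the pooled figures favour Curriculum Y. The question is whether to condition on mid-term attendance.
Mid-term attendance lies on the pathway teaching method → mid-term attendance → outcome, so adjusting for it blocks the indirect effect. For the total causal effect of teaching method, use the unadjusted pooled rates.
Pooled: Curriculum X 48.0% vs Curriculum Y 64.3%; Curriculum Y is higher overall.

decreases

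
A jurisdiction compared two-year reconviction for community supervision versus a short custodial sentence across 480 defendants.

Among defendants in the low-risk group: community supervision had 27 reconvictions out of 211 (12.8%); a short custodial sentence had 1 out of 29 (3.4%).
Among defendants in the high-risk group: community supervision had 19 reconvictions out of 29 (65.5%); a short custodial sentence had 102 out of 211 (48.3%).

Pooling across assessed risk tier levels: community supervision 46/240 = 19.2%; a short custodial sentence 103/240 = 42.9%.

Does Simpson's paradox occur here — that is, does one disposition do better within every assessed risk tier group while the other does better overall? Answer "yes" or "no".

Within each assessed risk tier level (low-risk 12.8% vs 3.4%; high-risk 65.5% vs 48.3%), a short custodial sentence has the lower rate every time. Pooled: 19.2% vs 42.9% — community supervision has the lower rate overall. The two comparisons disagree.

yes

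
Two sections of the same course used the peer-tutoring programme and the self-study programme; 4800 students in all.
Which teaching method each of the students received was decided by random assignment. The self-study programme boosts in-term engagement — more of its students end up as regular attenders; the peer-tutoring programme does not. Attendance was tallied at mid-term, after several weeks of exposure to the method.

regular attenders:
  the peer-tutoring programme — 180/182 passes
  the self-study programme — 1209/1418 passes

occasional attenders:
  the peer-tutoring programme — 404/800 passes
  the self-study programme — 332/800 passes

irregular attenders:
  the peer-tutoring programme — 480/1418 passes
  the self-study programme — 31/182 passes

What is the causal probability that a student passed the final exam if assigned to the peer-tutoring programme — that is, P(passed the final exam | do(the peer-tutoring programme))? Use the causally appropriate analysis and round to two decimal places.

0.44

The stratified and pooled comparisons disagree (the peer-tutoring programme wins within each mid-term attendance; the self-study programme wins overall), so the answer turns on the causal role of mid-term attendance.
Mid-term attendance is recorded after the teaching method and is itself shifted by it — it sits on the causal path from teaching method to outcome. Conditioning on a mediator would strip out part of the effect we want; the pooled comparison gives the total causal effect.
So P(outcome | do(the peer-tutoring programme)) is just the pooled rate for the peer-tutoring programme: 1064/2400 = 0.443.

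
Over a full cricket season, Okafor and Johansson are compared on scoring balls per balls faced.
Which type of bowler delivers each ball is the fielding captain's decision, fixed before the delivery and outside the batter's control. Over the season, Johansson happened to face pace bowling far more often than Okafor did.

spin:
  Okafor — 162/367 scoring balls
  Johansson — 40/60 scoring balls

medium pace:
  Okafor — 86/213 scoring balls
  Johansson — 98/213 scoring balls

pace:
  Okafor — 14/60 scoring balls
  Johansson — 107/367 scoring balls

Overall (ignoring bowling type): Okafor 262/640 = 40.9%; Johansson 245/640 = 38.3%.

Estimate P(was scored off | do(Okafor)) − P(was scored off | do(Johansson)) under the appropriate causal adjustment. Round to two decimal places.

The stratified and pooled comparisons disagree (Johansson wins within each bowling type; Okafor wins overall), so the answer turns on the causal role of bowling type.
Bowling type is set before the player has any effect — it is not caused by the player — and it independently drives the outcome. That makes it a confounder, so the causal comparison is within bowling type levels.
Adjusting over the population distribution of bowling type: 0.334·(0.441−0.667) + 0.333·(0.404−0.460) + 0.334·(0.233−0.292) = -0.113.

-0.11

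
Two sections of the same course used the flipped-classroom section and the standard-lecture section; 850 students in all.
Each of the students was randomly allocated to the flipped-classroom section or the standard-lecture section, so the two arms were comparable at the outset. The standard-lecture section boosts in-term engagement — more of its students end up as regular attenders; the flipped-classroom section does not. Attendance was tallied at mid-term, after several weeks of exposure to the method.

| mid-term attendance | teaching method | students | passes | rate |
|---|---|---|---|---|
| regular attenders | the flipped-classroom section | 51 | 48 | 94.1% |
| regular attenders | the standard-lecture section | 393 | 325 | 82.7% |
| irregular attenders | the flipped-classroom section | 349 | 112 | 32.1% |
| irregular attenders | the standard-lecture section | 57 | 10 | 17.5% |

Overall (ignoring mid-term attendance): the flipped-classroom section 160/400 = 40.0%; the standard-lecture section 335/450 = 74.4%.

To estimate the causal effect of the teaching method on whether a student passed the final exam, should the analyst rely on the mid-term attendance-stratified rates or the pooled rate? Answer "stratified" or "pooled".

pooled

Because the teaching method influences mid-term attendance, mid-term attendance is a post-treatment mediator, not a confounder. Stratifying on it would bias the estimate; the causal effect is the crude pooled difference.
Pooled: the flipped-classroom section 40.0% vs the standard-lecture section 74.4%; the standard-lecture section is higher overall.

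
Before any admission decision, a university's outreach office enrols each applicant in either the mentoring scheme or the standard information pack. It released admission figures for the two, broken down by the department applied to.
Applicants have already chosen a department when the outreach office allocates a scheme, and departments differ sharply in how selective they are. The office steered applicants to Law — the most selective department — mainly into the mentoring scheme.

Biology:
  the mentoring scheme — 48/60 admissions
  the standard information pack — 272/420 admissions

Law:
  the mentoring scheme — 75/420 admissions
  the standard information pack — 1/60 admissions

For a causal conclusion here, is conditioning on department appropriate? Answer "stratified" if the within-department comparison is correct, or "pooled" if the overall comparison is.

stratified

the mentoring scheme is higher inside every department stratum but the standard information pack is higher in aggregate. Whether to stratify depends on how department relates to the outreach scheme.
Department is set before the outreach scheme has any effect — it is not caused by the outreach scheme — and it independently drives the outcome. That makes it a confounder, so the causal comparison is within department levels.
Within each level — Biology: 80.0% vs 64.8%; Law: 17.9% vs 1.7% — the mentoring scheme is higher every time.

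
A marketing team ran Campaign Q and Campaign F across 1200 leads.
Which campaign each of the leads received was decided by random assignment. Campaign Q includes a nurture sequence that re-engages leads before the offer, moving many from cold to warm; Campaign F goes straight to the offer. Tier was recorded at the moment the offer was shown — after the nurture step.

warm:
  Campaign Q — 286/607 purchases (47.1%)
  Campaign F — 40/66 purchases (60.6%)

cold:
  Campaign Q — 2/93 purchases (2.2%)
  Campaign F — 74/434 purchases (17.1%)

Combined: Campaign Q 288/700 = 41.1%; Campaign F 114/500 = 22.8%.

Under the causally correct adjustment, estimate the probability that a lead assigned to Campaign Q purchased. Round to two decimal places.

0.41

Engagement tier is downstream of the campaign. One should not condition on a consequence of treatment, so the overall rates are the right comparison.
So P(outcome | do(Campaign Q)) is just the pooled rate for Campaign Q: 288/700 = 0.411.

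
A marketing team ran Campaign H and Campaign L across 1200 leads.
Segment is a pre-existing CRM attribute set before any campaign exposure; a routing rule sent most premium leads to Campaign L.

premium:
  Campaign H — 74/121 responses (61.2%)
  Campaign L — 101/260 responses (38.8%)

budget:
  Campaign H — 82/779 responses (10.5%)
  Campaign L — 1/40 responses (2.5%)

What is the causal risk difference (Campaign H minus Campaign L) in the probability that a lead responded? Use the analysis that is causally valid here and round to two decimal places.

+0.13

Campaign H is higher inside every customer segment stratum but Campaign L is higher in aggregate. Whether to stratify depends on how customer segment relates to the campaign.
The imbalance in customer segment arose from how leads were allocated, not from anything the campaign did; and customer segment independently affects the outcome. The pooled gap is confounded — condition on customer segment.
Adjusting over the population distribution of customer segment: 0.318·(0.612−0.388) + 0.682·(0.105−0.025) = +0.126.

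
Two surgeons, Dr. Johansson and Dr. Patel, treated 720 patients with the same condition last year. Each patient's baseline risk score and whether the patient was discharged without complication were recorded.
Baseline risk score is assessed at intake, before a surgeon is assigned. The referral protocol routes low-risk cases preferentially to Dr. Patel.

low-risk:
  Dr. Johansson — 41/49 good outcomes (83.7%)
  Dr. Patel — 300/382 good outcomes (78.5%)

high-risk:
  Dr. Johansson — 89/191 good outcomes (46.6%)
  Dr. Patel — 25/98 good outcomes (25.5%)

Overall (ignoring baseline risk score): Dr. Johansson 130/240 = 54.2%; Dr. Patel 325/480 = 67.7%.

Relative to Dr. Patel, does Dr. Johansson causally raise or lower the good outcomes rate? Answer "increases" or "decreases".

Dr. Johansson is higher inside every baseline risk score stratum but Dr. Patel is higher in aggregate. Whether to stratify depends on how baseline risk score relates to the surgeon.
Here baseline risk score is a common cause — it drives both which surgeon a case falls under and the outcome. The crude comparison mixes populations; the stratum-specific rates are the causally relevant ones.
Within each level — low-risk: 83.7% vs 78.5%; high-risk: 46.6% vs 25.5% — Dr. Johansson is higher every time.

increases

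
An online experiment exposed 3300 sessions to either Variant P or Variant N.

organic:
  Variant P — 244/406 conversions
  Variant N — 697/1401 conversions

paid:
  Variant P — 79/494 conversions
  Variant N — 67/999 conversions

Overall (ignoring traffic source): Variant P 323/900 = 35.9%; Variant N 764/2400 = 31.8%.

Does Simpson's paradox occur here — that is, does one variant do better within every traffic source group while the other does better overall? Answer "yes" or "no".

no

Within each traffic source level (organic 60.1% vs 49.8%; paid 16.0% vs 6.7%), Variant P has the higher rate every time. Pooled: 35.9% vs 31.8% — Variant P has the higher rate overall. They agree.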